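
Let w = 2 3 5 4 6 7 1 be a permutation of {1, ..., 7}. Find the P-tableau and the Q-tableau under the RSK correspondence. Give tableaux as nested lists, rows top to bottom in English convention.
Insert each entry of the permutation into P by Schensted row insertion, recording in Q the position of each new cell.

After inserting 2: P = [[2]].
After inserting 3: P = [[2, 3]].
After inserting 5: P = [[2, 3, 5]].
After inserting 4: P = [[2, 3, 4], [5]].
After inserting 6: P = [[2, 3, 4, 6], [5]].
After inserting 7: P = [[2, 3, 4, 6, 7], [5]].
After inserting 1: P = [[1, 3, 4, 6, 7], [2], [5]].

So P = [[1, 3, 4, 6, 7], [2], [5]], Q = [[1, 2, 3, 5, 6], [4], [7]].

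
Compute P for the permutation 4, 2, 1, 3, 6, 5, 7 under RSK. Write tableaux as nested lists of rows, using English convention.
After inserting 4: P = [[4]].
After inserting 2: P = [[2], [4]].
After inserting 1: P = [[1], [2], [4]].
After inserting 3: P = [[1, 3], [2], [4]].
After inserting 6: P = [[1, 3, 6], [2], [4]].
After inserting 5: P = [[1, 3, 5], [2, 6], [4]].
After inserting 7: P = [[1, 3, 5, 7], [2, 6], [4]].

So P = [[1, 3, 5, 7], [2, 6], [4]].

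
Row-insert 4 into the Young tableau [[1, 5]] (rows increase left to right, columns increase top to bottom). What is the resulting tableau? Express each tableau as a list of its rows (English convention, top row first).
[[1, 4], [5]]

In row 1, 4 replaces 5 (the leftmost entry greater than 4); 5 is bumped to row 2. 5 starts a new row 2. The new tableau is [[1, 4], [5]].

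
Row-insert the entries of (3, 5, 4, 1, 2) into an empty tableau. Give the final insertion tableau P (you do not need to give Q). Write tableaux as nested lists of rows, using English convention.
Insert 3: appended to row 1. P = [[3]].
Insert 5: appended to row 1. P = [[3, 5]].
Insert 4: 4 bumps 5 from row 1; 5 starts row 2. P = [[3, 4], [5]].
Insert 1: 1 bumps 3 from row 1; 3 bumps 5 from row 2; 5 starts row 3. P = [[1, 4], [3], [5]].
Insert 2: 2 bumps 4 from row 1; 4 appends to row 2. P = [[1, 2], [3, 4], [5]].

So P = [[1, 2], [3, 4], [5]].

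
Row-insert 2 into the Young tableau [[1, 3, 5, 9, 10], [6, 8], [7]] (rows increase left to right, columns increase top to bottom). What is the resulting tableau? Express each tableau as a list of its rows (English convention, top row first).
In row 1, 2 replaces 3 (the leftmost entry greater than 2); 3 is bumped to row 2. In row 2, 3 replaces 6 (the leftmost entry greater than 3); 6 is bumped to row 3. In row 3, 6 replaces 7 (the leftmost entry greater than 6); 7 is bumped to row 4. 7 starts a new row 4. The new tableau is [[1, 2, 5, 9, 10], [3, 8], [6], [7]].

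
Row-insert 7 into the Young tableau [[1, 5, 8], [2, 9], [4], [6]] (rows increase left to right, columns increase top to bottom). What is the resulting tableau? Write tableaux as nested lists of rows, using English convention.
[[1, 5, 7], [2, 8], [4, 9], [6]]

In row 1, 7 replaces 8 (the leftmost entry greater than 7); 8 is bumped to row 2. In row 2, 8 replaces 9 (the leftmost entry greater than 8); 9 is bumped to row 3. 9 is appended to row 3. The new tableau is [[1, 5, 7], [2, 8], [4, 9], [6]].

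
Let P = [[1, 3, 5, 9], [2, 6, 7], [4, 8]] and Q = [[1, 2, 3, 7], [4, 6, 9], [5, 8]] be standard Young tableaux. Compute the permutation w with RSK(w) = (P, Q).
4 6 8 2 1 7 9 3 5

Reverse the RSK construction: for i from n down to 1, find the cell of Q containing i, remove the entry at that cell from P, and reverse-bump it up through P; the value ejected from row 1 is w(i).

Step i=9: Q has 9 at row 2, column 3; remove 7 from row 2 of P and reverse-bump: 7 enters row 1 and ejects 5. So w(9) = 5. P is now [[1, 3, 7, 9], [2, 6], [4, 8]].
Step i=8: Q has 8 at row 3, column 2; remove 8 from row 3 of P and reverse-bump: 8 enters row 2 and ejects 6; 6 enters row 1 and ejects 3. So w(8) = 3. P is now [[1, 6, 7, 9], [2, 8], [4]].
Step i=7: Q has 7 at row 1, column 4; remove that cell from P, ejecting 9. So w(7) = 9. P is now [[1, 6, 7], [2, 8], [4]].
Step i=6: Q has 6 at row 2, column 2; remove 8 from row 2 of P and reverse-bump: 8 enters row 1 and ejects 7. So w(6) = 7. P is now [[1, 6, 8], [2], [4]].
Step i=5: Q has 5 at row 3, column 1; remove 4 from row 3 of P and reverse-bump: 4 enters row 2 and ejects 2; 2 enters row 1 and ejects 1. So w(5) = 1. P is now [[2, 6, 8], [4]].
Step i=4: Q has 4 at row 2, column 1; remove 4 from row 2 of P and reverse-bump: 4 enters row 1 and ejects 2. So w(4) = 2. P is now [[4, 6, 8]].
Step i=3: Q has 3 at row 1, column 3; remove that cell from P, ejecting 8. So w(3) = 8. P is now [[4, 6]].
Step i=2: Q has 2 at row 1, column 2; remove that cell from P, ejecting 6. So w(2) = 6. P is now [[4]].
Step i=1: Q has 1 at row 1, column 1; remove that cell from P, ejecting 4. So w(1) = 4. P is now [].

So w = 4 6 8 2 1 7 9 3 5.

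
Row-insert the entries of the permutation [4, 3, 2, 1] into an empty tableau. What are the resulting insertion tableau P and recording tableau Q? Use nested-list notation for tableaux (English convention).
P = [[1], [2], [3], [4]], Q = [[1], [2], [3], [4]]

Insert each entry of the permutation into P by Schensted row insertion, recording in Q the position of each new cell.

After inserting 4: P = [[4]].
After inserting 3: P = [[3], [4]].
After inserting 2: P = [[2], [3], [4]].
After inserting 1: P = [[1], [2], [3], [4]].

So P = [[1], [2], [3], [4]], Q = [[1], [2], [3], [4]].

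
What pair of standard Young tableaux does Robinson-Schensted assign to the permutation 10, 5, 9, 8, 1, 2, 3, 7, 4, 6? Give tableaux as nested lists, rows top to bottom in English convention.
Insert each entry of the permutation into P by Schensted row insertion, recording in Q the position of each new cell.

Insert 10: appended to row 1. P = [[10]].
Insert 5: 5 bumps 10 from row 1; 10 starts row 2. P = [[5], [10]].
Insert 9: appended to row 1. P = [[5, 9], [10]].
Insert 8: 8 bumps 9 from row 1; 9 bumps 10 from row 2; 10 starts row 3. P = [[5, 8], [9], [10]].
Insert 1: 1 bumps 5 from row 1; 5 bumps 9 from row 2; 9 bumps 10 from row 3; 10 starts row 4. P = [[1, 8], [5], [9], [10]].
Insert 2: 2 bumps 8 from row 1; 8 appends to row 2. P = [[1, 2], [5, 8], [9], [10]].
Insert 3: appended to row 1. P = [[1, 2, 3], [5, 8], [9], [10]].
Insert 7: appended to row 1. P = [[1, 2, 3, 7], [5, 8], [9], [10]].
Insert 4: 4 bumps 7 from row 1; 7 bumps 8 from row 2; 8 bumps 9 from row 3; 9 bumps 10 from row 4; 10 starts row 5. P = [[1, 2, 3, 4], [5, 7], [8], [9], [10]].
Insert 6: appended to row 1. P = [[1, 2, 3, 4, 6], [5, 7], [8], [9], [10]].

So P = [[1, 2, 3, 4, 6], [5, 7], [8], [9], [10]], Q = [[1, 3, 7, 8, 10], [2, 6], [4], [5], [9]].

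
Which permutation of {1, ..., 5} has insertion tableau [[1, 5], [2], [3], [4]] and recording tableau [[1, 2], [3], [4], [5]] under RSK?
4 5 3 2 1

Reverse the RSK construction: for i from n down to 1, find the cell of Q containing i, remove the entry at that cell from P, and reverse-bump it up through P; the value ejected from row 1 is w(i).

Step i=5: Q has 5 at row 4, column 1; remove 4 from row 4 of P and reverse-bump: 4 enters row 3 and ejects 3; 3 enters row 2 and ejects 2; 2 enters row 1 and ejects 1. So w(5) = 1. P is now [[2, 5], [3], [4]].
Step i=4: Q has 4 at row 3, column 1; remove 4 from row 3 of P and reverse-bump: 4 enters row 2 and ejects 3; 3 enters row 1 and ejects 2. So w(4) = 2. P is now [[3, 5], [4]].
Step i=3: Q has 3 at row 2, column 1; remove 4 from row 2 of P and reverse-bump: 4 enters row 1 and ejects 3. So w(3) = 3. P is now [[4, 5]].
Step i=2: Q has 2 at row 1, column 2; remove that cell from P, ejecting 5. So w(2) = 5. P is now [[4]].
Step i=1: Q has 1 at row 1, column 1; remove that cell from P, ejecting 4. So w(1) = 4. P is now [].

So w = 4 5 3 2 1.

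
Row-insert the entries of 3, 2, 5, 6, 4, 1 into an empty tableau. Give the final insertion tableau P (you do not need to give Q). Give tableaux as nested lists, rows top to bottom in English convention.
P = [[1, 4, 6], [2, 5], [3]]

After inserting 3: P = [[3]].
After inserting 2: P = [[2], [3]].
After inserting 5: P = [[2, 5], [3]].
After inserting 6: P = [[2, 5, 6], [3]].
After inserting 4: P = [[2, 4, 6], [3, 5]].
After inserting 1: P = [[1, 4, 6], [2, 5], [3]].

So P = [[1, 4, 6], [2, 5], [3]].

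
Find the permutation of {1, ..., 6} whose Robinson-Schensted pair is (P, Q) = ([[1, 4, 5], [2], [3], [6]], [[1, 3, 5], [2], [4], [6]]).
Reverse RSK: for i = n, n-1, ..., 1, locate i in Q, remove the corresponding corner cell from P, and reverse-bump its entry up through P; the value ejected from row 1 is w(i).

So w = 6 3 4 2 5 1.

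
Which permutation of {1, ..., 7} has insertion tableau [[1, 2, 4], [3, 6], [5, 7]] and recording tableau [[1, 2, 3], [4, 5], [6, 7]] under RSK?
1 5 7 3 6 2 4

Reverse the RSK construction: for i from n down to 1, find the cell of Q containing i, remove the entry at that cell from P, and reverse-bump it up through P; the value ejected from row 1 is w(i).

Step i=7: Q has 7 at row 3, column 2; remove 7 from row 3 of P and reverse-bump: 7 enters row 2 and ejects 6; 6 enters row 1 and ejects 4. So w(7) = 4. P is now [[1, 2, 6], [3, 7], [5]].
Step i=6: Q has 6 at row 3, column 1; remove 5 from row 3 of P and reverse-bump: 5 enters row 2 and ejects 3; 3 enters row 1 and ejects 2. So w(6) = 2. P is now [[1, 3, 6], [5, 7]].
Step i=5: Q has 5 at row 2, column 2; remove 7 from row 2 of P and reverse-bump: 7 enters row 1 and ejects 6. So w(5) = 6. P is now [[1, 3, 7], [5]].
Step i=4: Q has 4 at row 2, column 1; remove 5 from row 2 of P and reverse-bump: 5 enters row 1 and ejects 3. So w(4) = 3. P is now [[1, 5, 7]].
Step i=3: Q has 3 at row 1, column 3; remove that cell from P, ejecting 7. So w(3) = 7. P is now [[1, 5]].
Step i=2: Q has 2 at row 1, column 2; remove that cell from P, ejecting 5. So w(2) = 5. P is now [[1]].
Step i=1: Q has 1 at row 1, column 1; remove that cell from P, ejecting 1. So w(1) = 1. P is now [].

So w = 1 5 7 3 6 2 4.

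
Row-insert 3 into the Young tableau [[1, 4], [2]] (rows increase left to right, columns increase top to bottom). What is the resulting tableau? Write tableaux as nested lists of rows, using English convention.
In row 1, 3 replaces 4 (the leftmost entry greater than 3); 4 is bumped to row 2. 4 is appended to row 2. The new tableau is [[1, 3], [2, 4]].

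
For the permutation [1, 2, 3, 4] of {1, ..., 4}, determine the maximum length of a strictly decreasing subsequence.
1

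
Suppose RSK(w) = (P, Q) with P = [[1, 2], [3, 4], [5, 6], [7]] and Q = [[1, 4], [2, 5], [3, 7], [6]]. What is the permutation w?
Reverse the RSK construction: for i from n down to 1, find the cell of Q containing i, remove the entry at that cell from P, and reverse-bump it up through P; the value ejected from row 1 is w(i).

Step i=7: Q has 7 at row 3, column 2; remove 6 from row 3 of P and reverse-bump: 6 enters row 2 and ejects 4; 4 enters row 1 and ejects 2. So w(7) = 2. P is now [[1, 4], [3, 6], [5], [7]].
Step i=6: Q has 6 at row 4, column 1; remove 7 from row 4 of P and reverse-bump: 7 enters row 3 and ejects 5; 5 enters row 2 and ejects 3; 3 enters row 1 and ejects 1. So w(6) = 1. P is now [[3, 4], [5, 6], [7]].
Step i=5: Q has 5 at row 2, column 2; remove 6 from row 2 of P and reverse-bump: 6 enters row 1 and ejects 4. So w(5) = 4. P is now [[3, 6], [5], [7]].
Step i=4: Q has 4 at row 1, column 2; remove that cell from P, ejecting 6. So w(4) = 6. P is now [[3], [5], [7]].
Step i=3: Q has 3 at row 3, column 1; remove 7 from row 3 of P and reverse-bump: 7 enters row 2 and ejects 5; 5 enters row 1 and ejects 3. So w(3) = 3. P is now [[5], [7]].
Step i=2: Q has 2 at row 2, column 1; remove 7 from row 2 of P and reverse-bump: 7 enters row 1 and ejects 5. So w(2) = 5. P is now [[7]].
Step i=1: Q has 1 at row 1, column 1; remove that cell from P, ejecting 7. So w(1) = 7. P is now [].

So w = 7 5 3 6 4 1 2.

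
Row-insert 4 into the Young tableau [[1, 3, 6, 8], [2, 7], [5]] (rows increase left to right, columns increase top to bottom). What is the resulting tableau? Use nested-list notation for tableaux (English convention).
[[1, 3, 4, 8], [2, 6], [5, 7]]

In row 1, 4 replaces 6 (the leftmost entry greater than 4); 6 is bumped to row 2. In row 2, 6 replaces 7 (the leftmost entry greater than 6); 7 is bumped to row 3. 7 is appended to row 3. The new tableau is [[1, 3, 4, 8], [2, 6], [5, 7]].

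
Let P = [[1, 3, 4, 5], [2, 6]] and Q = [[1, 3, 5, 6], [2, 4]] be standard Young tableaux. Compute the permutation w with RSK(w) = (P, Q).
Reverse the RSK construction: for i from n down to 1, find the cell of Q containing i, remove the entry at that cell from P, and reverse-bump it up through P; the value ejected from row 1 is w(i).

Step i=6: Q has 6 at row 1, column 4; remove that cell from P, ejecting 5. So w(6) = 5. P is now [[1, 3, 4], [2, 6]].
Step i=5: Q has 5 at row 1, column 3; remove that cell from P, ejecting 4. So w(5) = 4. P is now [[1, 3], [2, 6]].
Step i=4: Q has 4 at row 2, column 2; remove 6 from row 2 of P and reverse-bump: 6 enters row 1 and ejects 3. So w(4) = 3. P is now [[1, 6], [2]].
Step i=3: Q has 3 at row 1, column 2; remove that cell from P, ejecting 6. So w(3) = 6. P is now [[1], [2]].
Step i=2: Q has 2 at row 2, column 1; remove 2 from row 2 of P and reverse-bump: 2 enters row 1 and ejects 1. So w(2) = 1. P is now [[2]].
Step i=1: Q has 1 at row 1, column 1; remove that cell from P, ejecting 2. So w(1) = 2. P is now [].

So w = 2 1 6 3 4 5.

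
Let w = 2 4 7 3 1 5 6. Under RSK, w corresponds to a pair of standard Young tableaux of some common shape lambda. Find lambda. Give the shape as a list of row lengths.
Row-insert each entry into an empty tableau.

After inserting 2: P = [[2]].
After inserting 4: P = [[2, 4]].
After inserting 7: P = [[2, 4, 7]].
After inserting 3: P = [[2, 3, 7], [4]].
After inserting 1: P = [[1, 3, 7], [2], [4]].
After inserting 5: P = [[1, 3, 5], [2, 7], [4]].
After inserting 6: P = [[1, 3, 5, 6], [2, 7], [4]].

The final insertion tableau P = [[1, 3, 5, 6], [2, 7], [4]] has shape [4, 2, 1].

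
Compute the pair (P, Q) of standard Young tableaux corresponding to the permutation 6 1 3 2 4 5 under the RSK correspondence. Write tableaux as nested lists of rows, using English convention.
P = [[1, 2, 4, 5], [3], [6]], Q = [[1, 3, 5, 6], [2], [4]]

Insert each entry of the permutation into P by Schensted row insertion, recording in Q the position of each new cell.

Insert 6: appended to row 1. P = [[6]].
Insert 1: 1 bumps 6 from row 1; 6 starts row 2. P = [[1], [6]].
Insert 3: appended to row 1. P = [[1, 3], [6]].
Insert 2: 2 bumps 3 from row 1; 3 bumps 6 from row 2; 6 starts row 3. P = [[1, 2], [3], [6]].
Insert 4: appended to row 1. P = [[1, 2, 4], [3], [6]].
Insert 5: appended to row 1. P = [[1, 2, 4, 5], [3], [6]].

So P = [[1, 2, 4, 5], [3], [6]], Q = [[1, 3, 5, 6], [2], [4]].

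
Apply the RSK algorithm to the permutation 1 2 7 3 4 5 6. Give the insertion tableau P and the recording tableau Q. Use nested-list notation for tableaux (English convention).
P = [[1, 2, 3, 4, 5, 6], [7]], Q = [[1, 2, 3, 5, 6, 7], [4]]

Insert each entry of the permutation into P by Schensted row insertion, recording in Q the position of each new cell.

Insert 1: appended to row 1. P = [[1]].
Insert 2: appended to row 1. P = [[1, 2]].
Insert 7: appended to row 1. P = [[1, 2, 7]].
Insert 3: 3 bumps 7 from row 1; 7 starts row 2. P = [[1, 2, 3], [7]].
Insert 4: appended to row 1. P = [[1, 2, 3, 4], [7]].
Insert 5: appended to row 1. P = [[1, 2, 3, 4, 5], [7]].
Insert 6: appended to row 1. P = [[1, 2, 3, 4, 5, 6], [7]].

So P = [[1, 2, 3, 4, 5, 6], [7]], Q = [[1, 2, 3, 5, 6, 7], [4]].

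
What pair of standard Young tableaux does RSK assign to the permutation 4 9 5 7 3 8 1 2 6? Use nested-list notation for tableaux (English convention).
P = [[1, 2, 6, 8], [3, 5, 7], [4], [9]], Q = [[1, 2, 4, 6], [3, 8, 9], [5], [7]]

Insert each entry of the permutation into P by Schensted row insertion, recording in Q the position of each new cell.

After inserting 4: P = [[4]].
After inserting 9: P = [[4, 9]].
After inserting 5: P = [[4, 5], [9]].
After inserting 7: P = [[4, 5, 7], [9]].
After inserting 3: P = [[3, 5, 7], [4], [9]].
After inserting 8: P = [[3, 5, 7, 8], [4], [9]].
After inserting 1: P = [[1, 5, 7, 8], [3], [4], [9]].
After inserting 2: P = [[1, 2, 7, 8], [3, 5], [4], [9]].
After inserting 6: P = [[1, 2, 6, 8], [3, 5, 7], [4], [9]].

So P = [[1, 2, 6, 8], [3, 5, 7], [4], [9]], Q = [[1, 2, 4, 6], [3, 8, 9], [5], [7]].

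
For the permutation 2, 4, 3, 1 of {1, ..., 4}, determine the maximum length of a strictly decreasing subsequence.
3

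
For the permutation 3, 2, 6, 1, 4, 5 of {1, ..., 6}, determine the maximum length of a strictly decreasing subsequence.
3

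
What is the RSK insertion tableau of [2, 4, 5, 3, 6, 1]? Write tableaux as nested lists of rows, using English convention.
Insert 2: appended to row 1. P = [[2]].
Insert 4: appended to row 1. P = [[2, 4]].
Insert 5: appended to row 1. P = [[2, 4, 5]].
Insert 3: 3 bumps 4 from row 1; 4 starts row 2. P = [[2, 3, 5], [4]].
Insert 6: appended to row 1. P = [[2, 3, 5, 6], [4]].
Insert 1: 1 bumps 2 from row 1; 2 bumps 4 from row 2; 4 starts row 3. P = [[1, 3, 5, 6], [2], [4]].

So P = [[1, 3, 5, 6], [2], [4]].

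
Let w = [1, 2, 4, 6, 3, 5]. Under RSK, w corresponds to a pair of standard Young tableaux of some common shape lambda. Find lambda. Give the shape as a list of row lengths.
[4, 2]

RSK row insertion gives P = [[1, 2, 3, 5], [4, 6]], which has shape [4, 2].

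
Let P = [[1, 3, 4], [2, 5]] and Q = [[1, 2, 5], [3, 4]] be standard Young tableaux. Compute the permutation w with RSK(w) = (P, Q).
Reverse the RSK construction: for i from n down to 1, find the cell of Q containing i, remove the entry at that cell from P, and reverse-bump it up through P; the value ejected from row 1 is w(i).

Step i=5: Q has 5 at row 1, column 3; remove that cell from P, ejecting 4. So w(5) = 4. P is now [[1, 3], [2, 5]].
Step i=4: Q has 4 at row 2, column 2; remove 5 from row 2 of P and reverse-bump: 5 enters row 1 and ejects 3. So w(4) = 3. P is now [[1, 5], [2]].
Step i=3: Q has 3 at row 2, column 1; remove 2 from row 2 of P and reverse-bump: 2 enters row 1 and ejects 1. So w(3) = 1. P is now [[2, 5]].
Step i=2: Q has 2 at row 1, column 2; remove that cell from P, ejecting 5. So w(2) = 5. P is now [[2]].
Step i=1: Q has 1 at row 1, column 1; remove that cell from P, ejecting 2. So w(1) = 2. P is now [].

So w = 2 5 1 3 4.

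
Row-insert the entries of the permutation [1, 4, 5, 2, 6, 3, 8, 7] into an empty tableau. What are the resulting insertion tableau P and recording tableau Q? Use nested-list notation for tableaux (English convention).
P = [[1, 2, 3, 6, 7], [4, 5, 8]], Q = [[1, 2, 3, 5, 7], [4, 6, 8]]

Insert each entry of the permutation into P by Schensted row insertion, recording in Q the position of each new cell.

Insert 1: appended to row 1. P = [[1]].
Insert 4: appended to row 1. P = [[1, 4]].
Insert 5: appended to row 1. P = [[1, 4, 5]].
Insert 2: 2 bumps 4 from row 1; 4 starts row 2. P = [[1, 2, 5], [4]].
Insert 6: appended to row 1. P = [[1, 2, 5, 6], [4]].
Insert 3: 3 bumps 5 from row 1; 5 appends to row 2. P = [[1, 2, 3, 6], [4, 5]].
Insert 8: appended to row 1. P = [[1, 2, 3, 6, 8], [4, 5]].
Insert 7: 7 bumps 8 from row 1; 8 appends to row 2. P = [[1, 2, 3, 6, 7], [4, 5, 8]].

So P = [[1, 2, 3, 6, 7], [4, 5, 8]], Q = [[1, 2, 3, 5, 7], [4, 6, 8]].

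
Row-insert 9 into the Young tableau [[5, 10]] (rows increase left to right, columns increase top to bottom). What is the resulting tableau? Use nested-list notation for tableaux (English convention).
[[5, 9], [10]]

In row 1, 9 replaces 10 (the leftmost entry greater than 9); 10 is bumped to row 2. 10 starts a new row 2. The new tableau is [[5, 9], [10]].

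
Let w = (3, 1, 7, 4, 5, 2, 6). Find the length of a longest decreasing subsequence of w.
3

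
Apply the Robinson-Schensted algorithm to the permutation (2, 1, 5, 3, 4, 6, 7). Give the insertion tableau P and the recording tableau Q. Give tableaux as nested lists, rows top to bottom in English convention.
Insert each entry of the permutation into P by Schensted row insertion, recording in Q the position of each new cell.

Insert 2: appended to row 1. P = [[2]].
Insert 1: 1 bumps 2 from row 1; 2 starts row 2. P = [[1], [2]].
Insert 5: appended to row 1. P = [[1, 5], [2]].
Insert 3: 3 bumps 5 from row 1; 5 appends to row 2. P = [[1, 3], [2, 5]].
Insert 4: appended to row 1. P = [[1, 3, 4], [2, 5]].
Insert 6: appended to row 1. P = [[1, 3, 4, 6], [2, 5]].
Insert 7: appended to row 1. P = [[1, 3, 4, 6, 7], [2, 5]].

So P = [[1, 3, 4, 6, 7], [2, 5]], Q = [[1, 3, 5, 6, 7], [2, 4]].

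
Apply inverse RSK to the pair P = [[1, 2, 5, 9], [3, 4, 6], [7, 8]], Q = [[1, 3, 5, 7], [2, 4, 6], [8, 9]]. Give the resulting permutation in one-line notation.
Reverse the RSK construction: for i from n down to 1, find the cell of Q containing i, remove the entry at that cell from P, and reverse-bump it up through P; the value ejected from row 1 is w(i).

Step i=9: Q has 9 at row 3, column 2; remove 8 from row 3 of P and reverse-bump: 8 enters row 2 and ejects 6; 6 enters row 1 and ejects 5. So w(9) = 5. P is now [[1, 2, 6, 9], [3, 4, 8], [7]].
Step i=8: Q has 8 at row 3, column 1; remove 7 from row 3 of P and reverse-bump: 7 enters row 2 and ejects 4; 4 enters row 1 and ejects 2. So w(8) = 2. P is now [[1, 4, 6, 9], [3, 7, 8]].
Step i=7: Q has 7 at row 1, column 4; remove that cell from P, ejecting 9. So w(7) = 9. P is now [[1, 4, 6], [3, 7, 8]].
Step i=6: Q has 6 at row 2, column 3; remove 8 from row 2 of P and reverse-bump: 8 enters row 1 and ejects 6. So w(6) = 6. P is now [[1, 4, 8], [3, 7]].
Step i=5: Q has 5 at row 1, column 3; remove that cell from P, ejecting 8. So w(5) = 8. P is now [[1, 4], [3, 7]].
Step i=4: Q has 4 at row 2, column 2; remove 7 from row 2 of P and reverse-bump: 7 enters row 1 and ejects 4. So w(4) = 4. P is now [[1, 7], [3]].
Step i=3: Q has 3 at row 1, column 2; remove that cell from P, ejecting 7. So w(3) = 7. P is now [[1], [3]].
Step i=2: Q has 2 at row 2, column 1; remove 3 from row 2 of P and reverse-bump: 3 enters row 1 and ejects 1. So w(2) = 1. P is now [[3]].
Step i=1: Q has 1 at row 1, column 1; remove that cell from P, ejecting 3. So w(1) = 3. P is now [].

So w = 3 1 7 4 8 6 9 2 5.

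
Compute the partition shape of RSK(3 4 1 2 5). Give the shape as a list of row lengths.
Row-insert each entry into an empty tableau.

After inserting 3: P = [[3]].
After inserting 4: P = [[3, 4]].
After inserting 1: P = [[1, 4], [3]].
After inserting 2: P = [[1, 2], [3, 4]].
After inserting 5: P = [[1, 2, 5], [3, 4]].

The final insertion tableau P = [[1, 2, 5], [3, 4]] has shape [3, 2].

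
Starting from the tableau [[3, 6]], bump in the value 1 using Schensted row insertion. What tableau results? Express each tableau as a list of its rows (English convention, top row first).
In row 1, 1 replaces 3 (the leftmost entry greater than 1); 3 is bumped to row 2. 3 starts a new row 2. The new tableau is [[1, 6], [3]].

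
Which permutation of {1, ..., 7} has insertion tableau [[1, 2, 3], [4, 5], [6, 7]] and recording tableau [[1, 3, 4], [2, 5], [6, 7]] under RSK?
Reverse the RSK construction: for i from n down to 1, find the cell of Q containing i, remove the entry at that cell from P, and reverse-bump it up through P; the value ejected from row 1 is w(i).

Step i=7: Q has 7 at row 3, column 2; remove 7 from row 3 of P and reverse-bump: 7 enters row 2 and ejects 5; 5 enters row 1 and ejects 3. So w(7) = 3. P is now [[1, 2, 5], [4, 7], [6]].
Step i=6: Q has 6 at row 3, column 1; remove 6 from row 3 of P and reverse-bump: 6 enters row 2 and ejects 4; 4 enters row 1 and ejects 2. So w(6) = 2. P is now [[1, 4, 5], [6, 7]].
Step i=5: Q has 5 at row 2, column 2; remove 7 from row 2 of P and reverse-bump: 7 enters row 1 and ejects 5. So w(5) = 5. P is now [[1, 4, 7], [6]].
Step i=4: Q has 4 at row 1, column 3; remove that cell from P, ejecting 7. So w(4) = 7. P is now [[1, 4], [6]].
Step i=3: Q has 3 at row 1, column 2; remove that cell from P, ejecting 4. So w(3) = 4. P is now [[1], [6]].
Step i=2: Q has 2 at row 2, column 1; remove 6 from row 2 of P and reverse-bump: 6 enters row 1 and ejects 1. So w(2) = 1. P is now [[6]].
Step i=1: Q has 1 at row 1, column 1; remove that cell from P, ejecting 6. So w(1) = 6. P is now [].

So w = 6 1 4 7 5 2 3.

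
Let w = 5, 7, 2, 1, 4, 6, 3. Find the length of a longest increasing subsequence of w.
3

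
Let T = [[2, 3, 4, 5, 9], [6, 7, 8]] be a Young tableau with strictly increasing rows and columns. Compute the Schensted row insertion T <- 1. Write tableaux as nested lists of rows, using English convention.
[[1, 3, 4, 5, 9], [2, 7, 8], [6]]

In row 1, 1 replaces 2 (the leftmost entry greater than 1); 2 is bumped to row 2. In row 2, 2 replaces 6 (the leftmost entry greater than 2); 6 is bumped to row 3. 6 starts a new row 3. The new tableau is [[1, 3, 4, 5, 9], [2, 7, 8], [6]].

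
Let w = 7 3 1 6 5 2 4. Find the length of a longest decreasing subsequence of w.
4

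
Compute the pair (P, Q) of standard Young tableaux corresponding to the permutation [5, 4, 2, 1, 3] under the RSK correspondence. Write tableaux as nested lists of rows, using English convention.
P = [[1, 3], [2], [4], [5]], Q = [[1, 5], [2], [3], [4]]

Insert each entry of the permutation into P by Schensted row insertion, recording in Q the position of each new cell.

Insert 5: appended to row 1. P = [[5]], Q = [[1]].
Insert 4: 4 bumps 5 from row 1; 5 starts row 2. P = [[4], [5]], Q = [[1], [2]].
Insert 2: 2 bumps 4 from row 1; 4 bumps 5 from row 2; 5 starts row 3. P = [[2], [4], [5]], Q = [[1], [2], [3]].
Insert 1: 1 bumps 2 from row 1; 2 bumps 4 from row 2; 4 bumps 5 from row 3; 5 starts row 4. P = [[1], [2], [4], [5]], Q = [[1], [2], [3], [4]].
Insert 3: appended to row 1. P = [[1, 3], [2], [4], [5]], Q = [[1, 5], [2], [3], [4]].

So P = [[1, 3], [2], [4], [5]], Q = [[1, 5], [2], [3], [4]].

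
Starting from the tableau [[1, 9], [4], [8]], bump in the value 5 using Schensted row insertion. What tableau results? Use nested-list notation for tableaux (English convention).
In row 1, 5 replaces 9 (the leftmost entry greater than 5); 9 is bumped to row 2. 9 is appended to row 2. The new tableau is [[1, 5], [4, 9], [8]].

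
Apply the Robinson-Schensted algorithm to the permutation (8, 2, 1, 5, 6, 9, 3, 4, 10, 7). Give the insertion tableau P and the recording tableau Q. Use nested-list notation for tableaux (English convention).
Insert each entry of the permutation into P by Schensted row insertion, recording in Q the position of each new cell.

Insert 8: appended to row 1. P = [[8]], Q = [[1]].
Insert 2: 2 bumps 8 from row 1; 8 starts row 2. P = [[2], [8]], Q = [[1], [2]].
Insert 1: 1 bumps 2 from row 1; 2 bumps 8 from row 2; 8 starts row 3. P = [[1], [2], [8]], Q = [[1], [2], [3]].
Insert 5: appended to row 1. P = [[1, 5], [2], [8]], Q = [[1, 4], [2], [3]].
Insert 6: appended to row 1. P = [[1, 5, 6], [2], [8]], Q = [[1, 4, 5], [2], [3]].
Insert 9: appended to row 1. P = [[1, 5, 6, 9], [2], [8]], Q = [[1, 4, 5, 6], [2], [3]].
Insert 3: 3 bumps 5 from row 1; 5 appends to row 2. P = [[1, 3, 6, 9], [2, 5], [8]], Q = [[1, 4, 5, 6], [2, 7], [3]].
Insert 4: 4 bumps 6 from row 1; 6 appends to row 2. P = [[1, 3, 4, 9], [2, 5, 6], [8]], Q = [[1, 4, 5, 6], [2, 7, 8], [3]].
Insert 10: appended to row 1. P = [[1, 3, 4, 9, 10], [2, 5, 6], [8]], Q = [[1, 4, 5, 6, 9], [2, 7, 8], [3]].
Insert 7: 7 bumps 9 from row 1; 9 appends to row 2. P = [[1, 3, 4, 7, 10], [2, 5, 6, 9], [8]], Q = [[1, 4, 5, 6, 9], [2, 7, 8, 10], [3]].

So P = [[1, 3, 4, 7, 10], [2, 5, 6, 9], [8]], Q = [[1, 4, 5, 6, 9], [2, 7, 8, 10], [3]].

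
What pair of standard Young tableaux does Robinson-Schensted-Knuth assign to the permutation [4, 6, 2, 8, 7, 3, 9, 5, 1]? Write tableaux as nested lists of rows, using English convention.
P = [[1, 3, 5, 9], [2, 6, 7], [4], [8]], Q = [[1, 2, 4, 7], [3, 5, 8], [6], [9]]

Insert each entry of the permutation into P by Schensted row insertion, recording in Q the position of each new cell.

After inserting 4: P = [[4]].
After inserting 6: P = [[4, 6]].
After inserting 2: P = [[2, 6], [4]].
After inserting 8: P = [[2, 6, 8], [4]].
After inserting 7: P = [[2, 6, 7], [4, 8]].
After inserting 3: P = [[2, 3, 7], [4, 6], [8]].
After inserting 9: P = [[2, 3, 7, 9], [4, 6], [8]].
After inserting 5: P = [[2, 3, 5, 9], [4, 6, 7], [8]].
After inserting 1: P = [[1, 3, 5, 9], [2, 6, 7], [4], [8]].

So P = [[1, 3, 5, 9], [2, 6, 7], [4], [8]], Q = [[1, 2, 4, 7], [3, 5, 8], [6], [9]].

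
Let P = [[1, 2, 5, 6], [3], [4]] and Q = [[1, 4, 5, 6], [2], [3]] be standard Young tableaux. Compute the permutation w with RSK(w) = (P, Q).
Reverse the RSK construction: for i from n down to 1, find the cell of Q containing i, remove the entry at that cell from P, and reverse-bump it up through P; the value ejected from row 1 is w(i).

Step i=6: Q has 6 at row 1, column 4; remove that cell from P, ejecting 6. So w(6) = 6. P is now [[1, 2, 5], [3], [4]].
Step i=5: Q has 5 at row 1, column 3; remove that cell from P, ejecting 5. So w(5) = 5. P is now [[1, 2], [3], [4]].
Step i=4: Q has 4 at row 1, column 2; remove that cell from P, ejecting 2. So w(4) = 2. P is now [[1], [3], [4]].
Step i=3: Q has 3 at row 3, column 1; remove 4 from row 3 of P and reverse-bump: 4 enters row 2 and ejects 3; 3 enters row 1 and ejects 1. So w(3) = 1. P is now [[3], [4]].
Step i=2: Q has 2 at row 2, column 1; remove 4 from row 2 of P and reverse-bump: 4 enters row 1 and ejects 3. So w(2) = 3. P is now [[4]].
Step i=1: Q has 1 at row 1, column 1; remove that cell from P, ejecting 4. So w(1) = 4. P is now [].

So w = 4 3 1 2 5 6.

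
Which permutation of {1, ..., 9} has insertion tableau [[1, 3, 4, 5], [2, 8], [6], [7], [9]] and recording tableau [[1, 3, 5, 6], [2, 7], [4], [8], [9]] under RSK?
9 2 7 3 4 8 6 5 1

Reverse the RSK construction: for i from n down to 1, find the cell of Q containing i, remove the entry at that cell from P, and reverse-bump it up through P; the value ejected from row 1 is w(i).

Step i=9: Q has 9 at row 5, column 1; remove 9 from row 5 of P and reverse-bump: 9 enters row 4 and ejects 7; 7 enters row 3 and ejects 6; 6 enters row 2 and ejects 2; 2 enters row 1 and ejects 1. So w(9) = 1. P is now [[2, 3, 4, 5], [6, 8], [7], [9]].
Step i=8: Q has 8 at row 4, column 1; remove 9 from row 4 of P and reverse-bump: 9 enters row 3 and ejects 7; 7 enters row 2 and ejects 6; 6 enters row 1 and ejects 5. So w(8) = 5. P is now [[2, 3, 4, 6], [7, 8], [9]].
Step i=7: Q has 7 at row 2, column 2; remove 8 from row 2 of P and reverse-bump: 8 enters row 1 and ejects 6. So w(7) = 6. P is now [[2, 3, 4, 8], [7], [9]].
Step i=6: Q has 6 at row 1, column 4; remove that cell from P, ejecting 8. So w(6) = 8. P is now [[2, 3, 4], [7], [9]].
Step i=5: Q has 5 at row 1, column 3; remove that cell from P, ejecting 4. So w(5) = 4. P is now [[2, 3], [7], [9]].
Step i=4: Q has 4 at row 3, column 1; remove 9 from row 3 of P and reverse-bump: 9 enters row 2 and ejects 7; 7 enters row 1 and ejects 3. So w(4) = 3. P is now [[2, 7], [9]].
Step i=3: Q has 3 at row 1, column 2; remove that cell from P, ejecting 7. So w(3) = 7. P is now [[2], [9]].
Step i=2: Q has 2 at row 2, column 1; remove 9 from row 2 of P and reverse-bump: 9 enters row 1 and ejects 2. So w(2) = 2. P is now [[9]].
Step i=1: Q has 1 at row 1, column 1; remove that cell from P, ejecting 9. So w(1) = 9. P is now [].

So w = 9 2 7 3 4 8 6 5 1.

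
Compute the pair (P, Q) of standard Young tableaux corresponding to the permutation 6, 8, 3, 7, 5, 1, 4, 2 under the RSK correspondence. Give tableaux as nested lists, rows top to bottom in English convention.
Insert each entry of the permutation into P by Schensted row insertion, recording in Q the position of each new cell.

Insert 6: appended to row 1. P = [[6]], Q = [[1]].
Insert 8: appended to row 1. P = [[6, 8]], Q = [[1, 2]].
Insert 3: 3 bumps 6 from row 1; 6 starts row 2. P = [[3, 8], [6]], Q = [[1, 2], [3]].
Insert 7: 7 bumps 8 from row 1; 8 appends to row 2. P = [[3, 7], [6, 8]], Q = [[1, 2], [3, 4]].
Insert 5: 5 bumps 7 from row 1; 7 bumps 8 from row 2; 8 starts row 3. P = [[3, 5], [6, 7], [8]], Q = [[1, 2], [3, 4], [5]].
Insert 1: 1 bumps 3 from row 1; 3 bumps 6 from row 2; 6 bumps 8 from row 3; 8 starts row 4. P = [[1, 5], [3, 7], [6], [8]], Q = [[1, 2], [3, 4], [5], [6]].
Insert 4: 4 bumps 5 from row 1; 5 bumps 7 from row 2; 7 appends to row 3. P = [[1, 4], [3, 5], [6, 7], [8]], Q = [[1, 2], [3, 4], [5, 7], [6]].
Insert 2: 2 bumps 4 from row 1; 4 bumps 5 from row 2; 5 bumps 6 from row 3; 6 bumps 8 from row 4; 8 starts row 5. P = [[1, 2], [3, 4], [5, 7], [6], [8]], Q = [[1, 2], [3, 4], [5, 7], [6], [8]].

So P = [[1, 2], [3, 4], [5, 7], [6], [8]], Q = [[1, 2], [3, 4], [5, 7], [6], [8]].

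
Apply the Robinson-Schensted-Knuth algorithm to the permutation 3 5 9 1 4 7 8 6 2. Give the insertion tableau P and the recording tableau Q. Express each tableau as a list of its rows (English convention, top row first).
P = [[1, 2, 6, 8], [3, 4, 7], [5], [9]], Q = [[1, 2, 3, 7], [4, 5, 6], [8], [9]]

Insert each entry of the permutation into P by Schensted row insertion, recording in Q the position of each new cell.

Insert 3: appended to row 1. P = [[3]], Q = [[1]].
Insert 5: appended to row 1. P = [[3, 5]], Q = [[1, 2]].
Insert 9: appended to row 1. P = [[3, 5, 9]], Q = [[1, 2, 3]].
Insert 1: 1 bumps 3 from row 1; 3 starts row 2. P = [[1, 5, 9], [3]], Q = [[1, 2, 3], [4]].
Insert 4: 4 bumps 5 from row 1; 5 appends to row 2. P = [[1, 4, 9], [3, 5]], Q = [[1, 2, 3], [4, 5]].
Insert 7: 7 bumps 9 from row 1; 9 appends to row 2. P = [[1, 4, 7], [3, 5, 9]], Q = [[1, 2, 3], [4, 5, 6]].
Insert 8: appended to row 1. P = [[1, 4, 7, 8], [3, 5, 9]], Q = [[1, 2, 3, 7], [4, 5, 6]].
Insert 6: 6 bumps 7 from row 1; 7 bumps 9 from row 2; 9 starts row 3. P = [[1, 4, 6, 8], [3, 5, 7], [9]], Q = [[1, 2, 3, 7], [4, 5, 6], [8]].
Insert 2: 2 bumps 4 from row 1; 4 bumps 5 from row 2; 5 bumps 9 from row 3; 9 starts row 4. P = [[1, 2, 6, 8], [3, 4, 7], [5], [9]], Q = [[1, 2, 3, 7], [4, 5, 6], [8], [9]].

So P = [[1, 2, 6, 8], [3, 4, 7], [5], [9]], Q = [[1, 2, 3, 7], [4, 5, 6], [8], [9]].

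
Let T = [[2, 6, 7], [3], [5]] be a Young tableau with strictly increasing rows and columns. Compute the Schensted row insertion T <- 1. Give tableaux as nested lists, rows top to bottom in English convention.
In row 1, 1 replaces 2 (the leftmost entry greater than 1); 2 is bumped to row 2. In row 2, 2 replaces 3 (the leftmost entry greater than 2); 3 is bumped to row 3. In row 3, 3 replaces 5 (the leftmost entry greater than 3); 5 is bumped to row 4. 5 starts a new row 4. The new tableau is [[1, 6, 7], [2], [3], [5]].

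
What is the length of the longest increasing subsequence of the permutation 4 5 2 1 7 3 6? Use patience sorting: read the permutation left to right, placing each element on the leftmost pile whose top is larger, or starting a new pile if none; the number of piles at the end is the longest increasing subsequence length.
3

4: new pile. tops = [4]
5: new pile. tops = [4, 5]
2: onto pile 1 (replacing 4). tops = [2, 5]
1: onto pile 1 (replacing 2). tops = [1, 5]
7: new pile. tops = [1, 5, 7]
3: onto pile 2 (replacing 5). tops = [1, 3, 7]
6: onto pile 3 (replacing 7). tops = [1, 3, 6]

3 piles, so the longest increasing subsequence has length 3.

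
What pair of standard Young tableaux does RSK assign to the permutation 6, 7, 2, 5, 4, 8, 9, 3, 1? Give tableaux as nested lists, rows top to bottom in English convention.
Insert each entry of the permutation into P by Schensted row insertion, recording in Q the position of each new cell.

Insert 6: appended to row 1. P = [[6]], Q = [[1]].
Insert 7: appended to row 1. P = [[6, 7]], Q = [[1, 2]].
Insert 2: 2 bumps 6 from row 1; 6 starts row 2. P = [[2, 7], [6]], Q = [[1, 2], [3]].
Insert 5: 5 bumps 7 from row 1; 7 appends to row 2. P = [[2, 5], [6, 7]], Q = [[1, 2], [3, 4]].
Insert 4: 4 bumps 5 from row 1; 5 bumps 6 from row 2; 6 starts row 3. P = [[2, 4], [5, 7], [6]], Q = [[1, 2], [3, 4], [5]].
Insert 8: appended to row 1. P = [[2, 4, 8], [5, 7], [6]], Q = [[1, 2, 6], [3, 4], [5]].
Insert 9: appended to row 1. P = [[2, 4, 8, 9], [5, 7], [6]], Q = [[1, 2, 6, 7], [3, 4], [5]].
Insert 3: 3 bumps 4 from row 1; 4 bumps 5 from row 2; 5 bumps 6 from row 3; 6 starts row 4. P = [[2, 3, 8, 9], [4, 7], [5], [6]], Q = [[1, 2, 6, 7], [3, 4], [5], [8]].
Insert 1: 1 bumps 2 from row 1; 2 bumps 4 from row 2; 4 bumps 5 from row 3; 5 bumps 6 from row 4; 6 starts row 5. P = [[1, 3, 8, 9], [2, 7], [4], [5], [6]], Q = [[1, 2, 6, 7], [3, 4], [5], [8], [9]].

So P = [[1, 3, 8, 9], [2, 7], [4], [5], [6]], Q = [[1, 2, 6, 7], [3, 4], [5], [8], [9]].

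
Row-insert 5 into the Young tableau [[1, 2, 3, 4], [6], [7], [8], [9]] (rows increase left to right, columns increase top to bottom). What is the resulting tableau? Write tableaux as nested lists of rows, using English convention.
5 is larger than every entry of row 1, so it is appended to row 1. The new tableau is [[1, 2, 3, 4, 5], [6], [7], [8], [9]].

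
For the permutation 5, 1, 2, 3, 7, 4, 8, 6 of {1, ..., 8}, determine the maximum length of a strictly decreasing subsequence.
2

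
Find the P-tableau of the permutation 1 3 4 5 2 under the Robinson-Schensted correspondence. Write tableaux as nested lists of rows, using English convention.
Insert 1: appended to row 1. P = [[1]].
Insert 3: appended to row 1. P = [[1, 3]].
Insert 4: appended to row 1. P = [[1, 3, 4]].
Insert 5: appended to row 1. P = [[1, 3, 4, 5]].
Insert 2: 2 bumps 3 from row 1; 3 starts row 2. P = [[1, 2, 4, 5], [3]].

So P = [[1, 2, 4, 5], [3]].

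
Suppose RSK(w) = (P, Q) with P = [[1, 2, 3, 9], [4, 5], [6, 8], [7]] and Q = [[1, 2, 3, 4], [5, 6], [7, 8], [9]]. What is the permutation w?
Reverse the RSK construction: for i from n down to 1, find the cell of Q containing i, remove the entry at that cell from P, and reverse-bump it up through P; the value ejected from row 1 is w(i).

Step i=9: Q has 9 at row 4, column 1; remove 7 from row 4 of P and reverse-bump: 7 enters row 3 and ejects 6; 6 enters row 2 and ejects 5; 5 enters row 1 and ejects 3. So w(9) = 3. P is now [[1, 2, 5, 9], [4, 6], [7, 8]].
Step i=8: Q has 8 at row 3, column 2; remove 8 from row 3 of P and reverse-bump: 8 enters row 2 and ejects 6; 6 enters row 1 and ejects 5. So w(8) = 5. P is now [[1, 2, 6, 9], [4, 8], [7]].
Step i=7: Q has 7 at row 3, column 1; remove 7 from row 3 of P and reverse-bump: 7 enters row 2 and ejects 4; 4 enters row 1 and ejects 2. So w(7) = 2. P is now [[1, 4, 6, 9], [7, 8]].
Step i=6: Q has 6 at row 2, column 2; remove 8 from row 2 of P and reverse-bump: 8 enters row 1 and ejects 6. So w(6) = 6. P is now [[1, 4, 8, 9], [7]].
Step i=5: Q has 5 at row 2, column 1; remove 7 from row 2 of P and reverse-bump: 7 enters row 1 and ejects 4. So w(5) = 4. P is now [[1, 7, 8, 9]].
Step i=4: Q has 4 at row 1, column 4; remove that cell from P, ejecting 9. So w(4) = 9. P is now [[1, 7, 8]].
Step i=3: Q has 3 at row 1, column 3; remove that cell from P, ejecting 8. So w(3) = 8. P is now [[1, 7]].
Step i=2: Q has 2 at row 1, column 2; remove that cell from P, ejecting 7. So w(2) = 7. P is now [[1]].
Step i=1: Q has 1 at row 1, column 1; remove that cell from P, ejecting 1. So w(1) = 1. P is now [].

So w = 1 7 8 9 4 6 2 5 3.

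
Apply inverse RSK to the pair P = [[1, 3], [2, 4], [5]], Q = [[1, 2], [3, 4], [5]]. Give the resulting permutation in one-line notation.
2 5 1 4 3

Reverse the RSK construction: for i from n down to 1, find the cell of Q containing i, remove the entry at that cell from P, and reverse-bump it up through P; the value ejected from row 1 is w(i).

Step i=5: Q has 5 at row 3, column 1; remove 5 from row 3 of P and reverse-bump: 5 enters row 2 and ejects 4; 4 enters row 1 and ejects 3. So w(5) = 3. P is now [[1, 4], [2, 5]].
Step i=4: Q has 4 at row 2, column 2; remove 5 from row 2 of P and reverse-bump: 5 enters row 1 and ejects 4. So w(4) = 4. P is now [[1, 5], [2]].
Step i=3: Q has 3 at row 2, column 1; remove 2 from row 2 of P and reverse-bump: 2 enters row 1 and ejects 1. So w(3) = 1. P is now [[2, 5]].
Step i=2: Q has 2 at row 1, column 2; remove that cell from P, ejecting 5. So w(2) = 5. P is now [[2]].
Step i=1: Q has 1 at row 1, column 1; remove that cell from P, ejecting 2. So w(1) = 2. P is now [].

So w = 2 5 1 4 3.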